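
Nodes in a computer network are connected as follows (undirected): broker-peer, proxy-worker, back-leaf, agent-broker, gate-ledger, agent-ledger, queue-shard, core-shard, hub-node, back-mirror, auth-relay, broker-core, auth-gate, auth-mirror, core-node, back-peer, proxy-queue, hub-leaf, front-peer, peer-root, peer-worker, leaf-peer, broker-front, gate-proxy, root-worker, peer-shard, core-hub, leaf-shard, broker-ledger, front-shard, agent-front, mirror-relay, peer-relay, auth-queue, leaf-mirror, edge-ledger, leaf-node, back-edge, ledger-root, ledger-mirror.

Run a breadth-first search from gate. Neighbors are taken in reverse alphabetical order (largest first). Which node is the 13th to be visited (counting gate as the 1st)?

Visit gate; enqueue proxy, ledger, auth → queue [proxy, ledger, auth]
Visit proxy; enqueue worker, queue → queue [ledger, auth, worker, queue]
Visit ledger; enqueue root, mirror, edge, broker, agent → queue [auth, worker, queue, root, mirror, edge, broker, agent]
Visit auth; enqueue relay → queue [worker, queue, root, mirror, edge, broker, agent, relay]
Visit worker; enqueue peer → queue [queue, root, mirror, edge, broker, agent, relay, peer]
Visit queue; enqueue shard → queue [root, mirror, edge, broker, agent, relay, peer, shard]
Visit root → queue [mirror, edge, broker, agent, relay, peer, shard]
Visit mirror; enqueue leaf, back → queue [edge, broker, agent, relay, peer, shard, leaf, back]
Visit edge → queue [broker, agent, relay, peer, shard, leaf, back]
Visit broker; enqueue front, core → queue [agent, relay, peer, shard, leaf, back, front, core]
Visit agent → queue [relay, peer, shard, leaf, back, front, core]
Visit relay → queue [peer, shard, leaf, back, front, core]
Visit peer → queue [shard, leaf, back, front, core]
Visit shard → queue [leaf, back, front, core]
Visit leaf; enqueue node, hub → queue [back, front, core, node, hub]
Visit back → queue [front, core, node, hub]
Visit front → queue [core, node, hub]
Visit core → queue [node, hub]
Visit node → queue [hub]
Visit hub → queue []

Visit order: gate, proxy, ledger, auth, worker, queue, root, mirror, edge, broker, agent, relay, peer, shard, leaf, back, front, core, node, hub

peer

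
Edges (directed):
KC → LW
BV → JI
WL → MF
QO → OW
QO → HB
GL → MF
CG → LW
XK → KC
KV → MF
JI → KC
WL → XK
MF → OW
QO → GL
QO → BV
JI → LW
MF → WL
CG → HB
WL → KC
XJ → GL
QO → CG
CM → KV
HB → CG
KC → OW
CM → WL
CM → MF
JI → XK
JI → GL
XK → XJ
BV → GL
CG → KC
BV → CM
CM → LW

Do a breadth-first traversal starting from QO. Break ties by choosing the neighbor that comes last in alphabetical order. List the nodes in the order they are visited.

Visit QO; enqueue OW, HB, GL, CG, BV → queue [OW, HB, GL, CG, BV]
Visit OW → queue [HB, GL, CG, BV]
Visit HB → queue [GL, CG, BV]
Visit GL; enqueue MF → queue [CG, BV, MF]
Visit CG; enqueue LW, KC → queue [BV, MF, LW, KC]
Visit BV; enqueue JI, CM → queue [MF, LW, KC, JI, CM]
Visit MF; enqueue WL → queue [LW, KC, JI, CM, WL]
Visit LW → queue [KC, JI, CM, WL]
Visit KC → queue [JI, CM, WL]
Visit JI; enqueue XK → queue [CM, WL, XK]
Visit CM; enqueue KV → queue [WL, XK, KV]
Visit WL → queue [XK, KV]
Visit XK; enqueue XJ → queue [KV, XJ]
Visit KV → queue [XJ]
Visit XJ → queue []

QO, OW, HB, GL, CG, BV, MF, LW, KC, JI, CM, WL, XK, KV, XJ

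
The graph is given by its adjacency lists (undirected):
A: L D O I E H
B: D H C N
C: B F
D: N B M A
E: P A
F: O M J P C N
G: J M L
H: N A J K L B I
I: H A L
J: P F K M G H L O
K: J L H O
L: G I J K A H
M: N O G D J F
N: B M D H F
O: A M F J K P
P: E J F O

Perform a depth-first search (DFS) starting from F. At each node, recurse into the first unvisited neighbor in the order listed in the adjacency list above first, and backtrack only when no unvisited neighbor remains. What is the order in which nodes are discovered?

Visit F
F → O
O → A
A → L
L → G
G → J
J → P
P → E
J → K
K → H
H → N
N → B
B → D
D → M
B → C
H → I

F → O → A → L → G → J → P → E → K → H → N → B → D → M → C → I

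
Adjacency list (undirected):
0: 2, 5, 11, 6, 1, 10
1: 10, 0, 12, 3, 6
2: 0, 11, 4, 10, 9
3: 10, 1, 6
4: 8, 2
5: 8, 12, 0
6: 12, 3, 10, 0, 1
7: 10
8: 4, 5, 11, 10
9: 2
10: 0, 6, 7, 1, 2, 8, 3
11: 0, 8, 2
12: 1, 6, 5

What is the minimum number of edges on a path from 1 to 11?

Level 0: 1
Level 1: 0, 3, 6, 10, 12
Level 2: 2, 5, 7, 8, 11
Level 3: 4, 9
11 first appears at level 2.

2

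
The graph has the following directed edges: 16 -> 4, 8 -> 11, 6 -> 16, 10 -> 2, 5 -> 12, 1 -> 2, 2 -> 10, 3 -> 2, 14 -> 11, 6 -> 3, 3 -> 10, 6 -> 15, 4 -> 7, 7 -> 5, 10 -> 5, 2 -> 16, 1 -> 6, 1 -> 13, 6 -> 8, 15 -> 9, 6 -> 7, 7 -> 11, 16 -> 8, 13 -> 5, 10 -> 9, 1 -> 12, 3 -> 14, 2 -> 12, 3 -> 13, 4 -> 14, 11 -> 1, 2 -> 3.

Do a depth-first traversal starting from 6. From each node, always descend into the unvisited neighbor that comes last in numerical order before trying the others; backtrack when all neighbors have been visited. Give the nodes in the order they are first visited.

Visit 6
6 → 16
16 → 8
8 → 11
11 → 1
1 → 13
13 → 5
5 → 12
1 → 2
2 → 10
10 → 9
2 → 3
3 → 14
16 → 4
4 → 7
6 → 15

6 → 16 → 8 → 11 → 1 → 13 → 5 → 12 → 2 → 10 → 9 → 3 → 14 → 4 → 7 → 15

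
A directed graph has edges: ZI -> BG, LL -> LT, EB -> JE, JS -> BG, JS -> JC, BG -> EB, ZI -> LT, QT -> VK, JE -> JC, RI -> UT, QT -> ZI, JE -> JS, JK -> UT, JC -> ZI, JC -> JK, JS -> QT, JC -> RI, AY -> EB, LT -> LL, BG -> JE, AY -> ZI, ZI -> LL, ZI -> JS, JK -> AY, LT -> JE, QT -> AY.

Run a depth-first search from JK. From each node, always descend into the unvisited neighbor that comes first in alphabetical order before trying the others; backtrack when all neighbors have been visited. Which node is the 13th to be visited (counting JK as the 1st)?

Visit JK
JK → AY
AY → EB
EB → JE
JE → JC
JC → RI
RI → UT
JC → ZI
ZI → BG
ZI → JS
JS → QT
QT → VK
ZI → LL
LL → LT

Visit order: JK, AY, EB, JE, JC, RI, UT, ZI, BG, JS, QT, VK, LL, LT

LL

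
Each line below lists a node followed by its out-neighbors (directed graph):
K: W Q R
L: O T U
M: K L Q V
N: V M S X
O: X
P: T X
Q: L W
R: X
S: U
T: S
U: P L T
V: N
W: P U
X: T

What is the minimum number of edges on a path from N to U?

Level 0: N
Level 1: M, S, V, X
Level 2: K, L, Q, T, U
Level 3: O, P, R, W
U first appears at level 2.

2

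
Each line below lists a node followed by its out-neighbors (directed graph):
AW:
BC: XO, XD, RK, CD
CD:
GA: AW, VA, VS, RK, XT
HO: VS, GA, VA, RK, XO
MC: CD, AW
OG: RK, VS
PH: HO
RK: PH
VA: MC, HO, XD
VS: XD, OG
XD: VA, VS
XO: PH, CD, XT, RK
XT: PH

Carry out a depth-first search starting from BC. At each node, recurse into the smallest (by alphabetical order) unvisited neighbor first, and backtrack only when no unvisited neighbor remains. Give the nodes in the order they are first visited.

BC → CD → RK → PH → HO → GA → AW → VA → MC → XD → VS → OG → XT → XO

Visit BC
BC → CD
BC → RK
RK → PH
PH → HO
HO → GA
GA → AW
GA → VA
VA → MC
VA → XD
XD → VS
VS → OG
GA → XT
HO → XO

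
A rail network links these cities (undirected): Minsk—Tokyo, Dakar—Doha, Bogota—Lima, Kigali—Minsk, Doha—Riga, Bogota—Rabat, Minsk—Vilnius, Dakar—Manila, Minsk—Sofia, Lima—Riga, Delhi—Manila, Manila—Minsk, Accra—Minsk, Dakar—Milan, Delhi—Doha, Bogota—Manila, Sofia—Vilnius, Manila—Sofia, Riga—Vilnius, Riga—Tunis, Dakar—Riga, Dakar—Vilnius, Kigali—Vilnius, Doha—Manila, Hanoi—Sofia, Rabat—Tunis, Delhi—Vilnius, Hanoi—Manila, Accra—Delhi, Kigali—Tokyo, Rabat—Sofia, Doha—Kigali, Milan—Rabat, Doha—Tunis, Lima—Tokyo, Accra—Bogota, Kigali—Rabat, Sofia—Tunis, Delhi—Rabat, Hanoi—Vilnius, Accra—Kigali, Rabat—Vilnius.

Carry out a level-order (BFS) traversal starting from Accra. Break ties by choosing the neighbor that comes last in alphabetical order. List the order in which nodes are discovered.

Accra, Minsk, Kigali, Delhi, Bogota, Vilnius, Tokyo, Sofia, Manila, Rabat, Doha, Lima, Riga, Hanoi, Dakar, Tunis, Milan

Visit Accra; enqueue Minsk, Kigali, Delhi, Bogota → queue [Minsk, Kigali, Delhi, Bogota]
Visit Minsk; enqueue Vilnius, Tokyo, Sofia, Manila → queue [Kigali, Delhi, Bogota, Vilnius, Tokyo, Sofia, Manila]
Visit Kigali; enqueue Rabat, Doha → queue [Delhi, Bogota, Vilnius, Tokyo, Sofia, Manila, Rabat, Doha]
Visit Delhi → queue [Bogota, Vilnius, Tokyo, Sofia, Manila, Rabat, Doha]
Visit Bogota; enqueue Lima → queue [Vilnius, Tokyo, Sofia, Manila, Rabat, Doha, Lima]
Visit Vilnius; enqueue Riga, Hanoi, Dakar → queue [Tokyo, Sofia, Manila, Rabat, Doha, Lima, Riga, Hanoi, Dakar]
Visit Tokyo → queue [Sofia, Manila, Rabat, Doha, Lima, Riga, Hanoi, Dakar]
Visit Sofia; enqueue Tunis → queue [Manila, Rabat, Doha, Lima, Riga, Hanoi, Dakar, Tunis]
Visit Manila → queue [Rabat, Doha, Lima, Riga, Hanoi, Dakar, Tunis]
Visit Rabat; enqueue Milan → queue [Doha, Lima, Riga, Hanoi, Dakar, Tunis, Milan]
Visit Doha → queue [Lima, Riga, Hanoi, Dakar, Tunis, Milan]
Visit Lima → queue [Riga, Hanoi, Dakar, Tunis, Milan]
Visit Riga → queue [Hanoi, Dakar, Tunis, Milan]
Visit Hanoi → queue [Dakar, Tunis, Milan]
Visit Dakar → queue [Tunis, Milan]
Visit Tunis → queue [Milan]
Visit Milan → queue []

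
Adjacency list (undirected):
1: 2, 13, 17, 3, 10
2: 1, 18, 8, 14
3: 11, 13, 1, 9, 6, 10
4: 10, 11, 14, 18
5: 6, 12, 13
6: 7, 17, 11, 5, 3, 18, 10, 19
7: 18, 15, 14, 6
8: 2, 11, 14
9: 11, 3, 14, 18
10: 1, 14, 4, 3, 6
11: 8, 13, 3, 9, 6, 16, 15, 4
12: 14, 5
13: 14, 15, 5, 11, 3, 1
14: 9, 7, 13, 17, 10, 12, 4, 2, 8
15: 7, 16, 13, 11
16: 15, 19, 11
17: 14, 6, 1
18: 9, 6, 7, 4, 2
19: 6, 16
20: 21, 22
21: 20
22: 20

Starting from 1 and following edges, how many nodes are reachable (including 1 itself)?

19

BFS from 1 visits: 1, 2, 3, 10, 13, 17, 8, 14, 18, 6, 9, 11, 4, 5, 15, 7, 12, 19, 16
Reachable nodes: 19 of 22 total.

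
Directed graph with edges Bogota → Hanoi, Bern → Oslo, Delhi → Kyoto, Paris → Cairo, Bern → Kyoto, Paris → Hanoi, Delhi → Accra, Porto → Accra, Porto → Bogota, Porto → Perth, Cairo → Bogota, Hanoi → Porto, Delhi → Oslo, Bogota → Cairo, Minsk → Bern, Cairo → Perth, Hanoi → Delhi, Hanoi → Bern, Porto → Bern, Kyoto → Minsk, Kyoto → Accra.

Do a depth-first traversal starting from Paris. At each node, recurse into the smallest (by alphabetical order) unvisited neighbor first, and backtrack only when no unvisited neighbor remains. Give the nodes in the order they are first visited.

Visit Paris
Paris → Cairo
Cairo → Bogota
Bogota → Hanoi
Hanoi → Bern
Bern → Kyoto
Kyoto → Accra
Kyoto → Minsk
Bern → Oslo
Hanoi → Delhi
Hanoi → Porto
Porto → Perth

Paris → Cairo → Bogota → Hanoi → Bern → Kyoto → Accra → Minsk → Oslo → Delhi → Porto → Perth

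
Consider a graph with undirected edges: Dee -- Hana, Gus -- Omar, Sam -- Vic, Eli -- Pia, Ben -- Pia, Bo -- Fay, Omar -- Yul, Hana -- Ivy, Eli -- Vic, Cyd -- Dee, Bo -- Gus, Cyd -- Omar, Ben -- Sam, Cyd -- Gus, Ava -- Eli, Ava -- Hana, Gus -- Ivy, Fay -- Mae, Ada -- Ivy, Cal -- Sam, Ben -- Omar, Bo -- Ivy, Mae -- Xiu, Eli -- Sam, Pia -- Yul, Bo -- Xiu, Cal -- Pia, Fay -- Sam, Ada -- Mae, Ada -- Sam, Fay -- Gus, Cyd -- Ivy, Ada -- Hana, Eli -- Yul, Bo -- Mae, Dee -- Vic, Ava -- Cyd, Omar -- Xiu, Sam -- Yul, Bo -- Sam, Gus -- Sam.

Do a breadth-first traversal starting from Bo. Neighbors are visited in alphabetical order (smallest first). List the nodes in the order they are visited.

Visit Bo; enqueue Fay, Gus, Ivy, Mae, Sam, Xiu → queue [Fay, Gus, Ivy, Mae, Sam, Xiu]
Visit Fay → queue [Gus, Ivy, Mae, Sam, Xiu]
Visit Gus; enqueue Cyd, Omar → queue [Ivy, Mae, Sam, Xiu, Cyd, Omar]
Visit Ivy; enqueue Ada, Hana → queue [Mae, Sam, Xiu, Cyd, Omar, Ada, Hana]
Visit Mae → queue [Sam, Xiu, Cyd, Omar, Ada, Hana]
Visit Sam; enqueue Ben, Cal, Eli, Vic, Yul → queue [Xiu, Cyd, Omar, Ada, Hana, Ben, Cal, Eli, Vic, Yul]
Visit Xiu → queue [Cyd, Omar, Ada, Hana, Ben, Cal, Eli, Vic, Yul]
Visit Cyd; enqueue Ava, Dee → queue [Omar, Ada, Hana, Ben, Cal, Eli, Vic, Yul, Ava, Dee]
Visit Omar → queue [Ada, Hana, Ben, Cal, Eli, Vic, Yul, Ava, Dee]
Visit Ada → queue [Hana, Ben, Cal, Eli, Vic, Yul, Ava, Dee]
Visit Hana → queue [Ben, Cal, Eli, Vic, Yul, Ava, Dee]
Visit Ben; enqueue Pia → queue [Cal, Eli, Vic, Yul, Ava, Dee, Pia]
Visit Cal → queue [Eli, Vic, Yul, Ava, Dee, Pia]
Visit Eli → queue [Vic, Yul, Ava, Dee, Pia]
Visit Vic → queue [Yul, Ava, Dee, Pia]
Visit Yul → queue [Ava, Dee, Pia]
Visit Ava → queue [Dee, Pia]
Visit Dee → queue [Pia]
Visit Pia → queue []

Bo, Fay, Gus, Ivy, Mae, Sam, Xiu, Cyd, Omar, Ada, Hana, Ben, Cal, Eli, Vic, Yul, Ava, Dee, Pia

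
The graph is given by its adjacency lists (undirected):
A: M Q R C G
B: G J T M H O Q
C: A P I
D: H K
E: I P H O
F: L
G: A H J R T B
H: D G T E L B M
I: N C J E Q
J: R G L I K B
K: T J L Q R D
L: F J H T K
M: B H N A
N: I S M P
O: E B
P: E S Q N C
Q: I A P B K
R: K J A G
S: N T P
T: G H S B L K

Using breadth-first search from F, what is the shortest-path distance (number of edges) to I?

Level 0: F
Level 1: L
Level 2: H, J, K, T
Level 3: B, D, E, G, I, M, Q, R, S
Level 4: A, C, N, O, P
I first appears at level 3.

3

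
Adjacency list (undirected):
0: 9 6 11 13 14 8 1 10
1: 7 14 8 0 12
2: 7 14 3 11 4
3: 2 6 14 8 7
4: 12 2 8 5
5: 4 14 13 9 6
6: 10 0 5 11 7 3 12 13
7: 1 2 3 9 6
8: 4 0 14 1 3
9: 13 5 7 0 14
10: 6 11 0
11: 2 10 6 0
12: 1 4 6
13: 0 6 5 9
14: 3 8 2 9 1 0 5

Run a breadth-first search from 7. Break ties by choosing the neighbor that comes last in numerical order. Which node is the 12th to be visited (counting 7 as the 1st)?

Visit 7; enqueue 9, 6, 3, 2, 1 → queue [9, 6, 3, 2, 1]
Visit 9; enqueue 14, 13, 5, 0 → queue [6, 3, 2, 1, 14, 13, 5, 0]
Visit 6; enqueue 12, 11, 10 → queue [3, 2, 1, 14, 13, 5, 0, 12, 11, 10]
Visit 3; enqueue 8 → queue [2, 1, 14, 13, 5, 0, 12, 11, 10, 8]
Visit 2; enqueue 4 → queue [1, 14, 13, 5, 0, 12, 11, 10, 8, 4]
Visit 1 → queue [14, 13, 5, 0, 12, 11, 10, 8, 4]
Visit 14 → queue [13, 5, 0, 12, 11, 10, 8, 4]
Visit 13 → queue [5, 0, 12, 11, 10, 8, 4]
Visit 5 → queue [0, 12, 11, 10, 8, 4]
Visit 0 → queue [12, 11, 10, 8, 4]
Visit 12 → queue [11, 10, 8, 4]
Visit 11 → queue [10, 8, 4]
Visit 10 → queue [8, 4]
Visit 8 → queue [4]
Visit 4 → queue []

Visit order: 7, 9, 6, 3, 2, 1, 14, 13, 5, 0, 12, 11, 10, 8, 4

11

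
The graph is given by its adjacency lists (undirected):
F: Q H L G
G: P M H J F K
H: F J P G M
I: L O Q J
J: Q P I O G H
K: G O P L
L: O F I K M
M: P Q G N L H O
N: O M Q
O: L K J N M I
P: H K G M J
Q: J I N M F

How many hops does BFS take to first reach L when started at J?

2

Level 0: J
Level 1: G, H, I, O, P, Q
Level 2: F, K, L, M, N
L first appears at level 2.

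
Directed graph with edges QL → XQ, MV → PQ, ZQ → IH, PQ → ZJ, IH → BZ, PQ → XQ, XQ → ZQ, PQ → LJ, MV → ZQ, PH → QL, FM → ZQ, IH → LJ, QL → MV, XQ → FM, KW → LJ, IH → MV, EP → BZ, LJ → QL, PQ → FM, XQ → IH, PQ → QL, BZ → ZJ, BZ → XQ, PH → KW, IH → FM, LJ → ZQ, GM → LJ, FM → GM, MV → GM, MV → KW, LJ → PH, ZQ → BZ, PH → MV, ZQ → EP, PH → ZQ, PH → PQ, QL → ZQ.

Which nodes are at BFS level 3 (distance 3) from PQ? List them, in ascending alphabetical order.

BZ, EP, KW

Level 0: PQ
Level 1: FM, LJ, QL, XQ, ZJ
Level 2: GM, IH, MV, PH, ZQ
Level 3: BZ, EP, KW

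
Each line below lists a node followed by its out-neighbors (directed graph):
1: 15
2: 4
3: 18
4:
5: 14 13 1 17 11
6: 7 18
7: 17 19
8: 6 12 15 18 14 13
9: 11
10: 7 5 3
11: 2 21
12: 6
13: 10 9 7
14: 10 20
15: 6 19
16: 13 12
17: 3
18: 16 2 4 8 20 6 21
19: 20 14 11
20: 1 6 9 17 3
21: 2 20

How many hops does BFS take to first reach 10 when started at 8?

Level 0: 8
Level 1: 6, 12, 13, 14, 15, 18
Level 2: 2, 4, 7, 9, 10, 16, 19, 20, 21
Level 3: 1, 3, 5, 11, 17
10 first appears at level 2.

2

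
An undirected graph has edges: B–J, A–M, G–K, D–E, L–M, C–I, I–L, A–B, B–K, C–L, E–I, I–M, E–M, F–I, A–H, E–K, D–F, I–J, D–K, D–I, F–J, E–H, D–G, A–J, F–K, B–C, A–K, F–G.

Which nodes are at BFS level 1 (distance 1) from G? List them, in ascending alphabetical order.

Level 0: G
Level 1: D, F, K
Level 2: A, B, E, I, J
Level 3: C, H, L, M

D, F, K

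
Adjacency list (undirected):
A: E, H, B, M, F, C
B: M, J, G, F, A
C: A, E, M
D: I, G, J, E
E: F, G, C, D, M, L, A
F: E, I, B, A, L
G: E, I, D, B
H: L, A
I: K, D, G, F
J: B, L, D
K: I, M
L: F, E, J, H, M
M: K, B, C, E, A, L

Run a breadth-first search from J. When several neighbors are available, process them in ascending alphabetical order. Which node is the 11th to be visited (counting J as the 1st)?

Visit J; enqueue B, D, L → queue [B, D, L]
Visit B; enqueue A, F, G, M → queue [D, L, A, F, G, M]
Visit D; enqueue E, I → queue [L, A, F, G, M, E, I]
Visit L; enqueue H → queue [A, F, G, M, E, I, H]
Visit A; enqueue C → queue [F, G, M, E, I, H, C]
Visit F → queue [G, M, E, I, H, C]
Visit G → queue [M, E, I, H, C]
Visit M; enqueue K → queue [E, I, H, C, K]
Visit E → queue [I, H, C, K]
Visit I → queue [H, C, K]
Visit H → queue [C, K]
Visit C → queue [K]
Visit K → queue []

Visit order: J, B, D, L, A, F, G, M, E, I, H, C, K

H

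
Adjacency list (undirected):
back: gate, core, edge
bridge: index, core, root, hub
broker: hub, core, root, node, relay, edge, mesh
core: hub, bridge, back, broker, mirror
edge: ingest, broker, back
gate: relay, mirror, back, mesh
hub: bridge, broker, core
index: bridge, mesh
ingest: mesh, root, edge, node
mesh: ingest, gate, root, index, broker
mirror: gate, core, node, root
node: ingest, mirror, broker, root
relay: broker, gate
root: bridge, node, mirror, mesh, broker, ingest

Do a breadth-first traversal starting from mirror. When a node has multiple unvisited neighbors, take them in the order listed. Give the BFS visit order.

mirror → gate → core → node → root → relay → back → mesh → hub → bridge → broker → ingest → edge → index

Visit mirror; enqueue gate, core, node, root → queue [gate, core, node, root]
Visit gate; enqueue relay, back, mesh → queue [core, node, root, relay, back, mesh]
Visit core; enqueue hub, bridge, broker → queue [node, root, relay, back, mesh, hub, bridge, broker]
Visit node; enqueue ingest → queue [root, relay, back, mesh, hub, bridge, broker, ingest]
Visit root → queue [relay, back, mesh, hub, bridge, broker, ingest]
Visit relay → queue [back, mesh, hub, bridge, broker, ingest]
Visit back; enqueue edge → queue [mesh, hub, bridge, broker, ingest, edge]
Visit mesh; enqueue index → queue [hub, bridge, broker, ingest, edge, index]
Visit hub → queue [bridge, broker, ingest, edge, index]
Visit bridge → queue [broker, ingest, edge, index]
Visit broker → queue [ingest, edge, index]
Visit ingest → queue [edge, index]
Visit edge → queue [index]
Visit index → queue []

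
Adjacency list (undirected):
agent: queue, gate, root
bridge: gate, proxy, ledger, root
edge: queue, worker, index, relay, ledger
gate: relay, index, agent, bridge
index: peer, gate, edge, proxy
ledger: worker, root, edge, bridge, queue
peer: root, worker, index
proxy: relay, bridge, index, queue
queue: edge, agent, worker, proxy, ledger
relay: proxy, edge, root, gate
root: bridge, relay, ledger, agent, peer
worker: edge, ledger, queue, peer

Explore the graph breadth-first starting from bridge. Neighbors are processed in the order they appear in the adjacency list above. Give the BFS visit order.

bridge -> gate -> proxy -> ledger -> root -> relay -> index -> agent -> queue -> worker -> edge -> peer

Visit bridge; enqueue gate, proxy, ledger, root → queue [gate, proxy, ledger, root]
Visit gate; enqueue relay, index, agent → queue [proxy, ledger, root, relay, index, agent]
Visit proxy; enqueue queue → queue [ledger, root, relay, index, agent, queue]
Visit ledger; enqueue worker, edge → queue [root, relay, index, agent, queue, worker, edge]
Visit root; enqueue peer → queue [relay, index, agent, queue, worker, edge, peer]
Visit relay → queue [index, agent, queue, worker, edge, peer]
Visit index → queue [agent, queue, worker, edge, peer]
Visit agent → queue [queue, worker, edge, peer]
Visit queue → queue [worker, edge, peer]
Visit worker → queue [edge, peer]
Visit edge → queue [peer]
Visit peer → queue []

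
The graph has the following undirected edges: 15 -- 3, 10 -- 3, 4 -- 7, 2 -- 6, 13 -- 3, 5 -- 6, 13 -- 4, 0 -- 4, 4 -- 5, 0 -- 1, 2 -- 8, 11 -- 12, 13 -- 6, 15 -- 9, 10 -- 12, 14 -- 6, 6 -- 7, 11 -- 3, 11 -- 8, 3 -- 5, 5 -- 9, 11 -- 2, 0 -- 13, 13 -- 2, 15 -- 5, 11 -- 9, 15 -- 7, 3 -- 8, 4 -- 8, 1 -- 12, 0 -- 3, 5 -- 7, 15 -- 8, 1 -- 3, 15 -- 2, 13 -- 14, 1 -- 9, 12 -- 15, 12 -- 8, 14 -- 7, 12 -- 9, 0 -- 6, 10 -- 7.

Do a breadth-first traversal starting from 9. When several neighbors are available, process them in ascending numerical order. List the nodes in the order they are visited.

9, 1, 5, 11, 12, 15, 0, 3, 4, 6, 7, 2, 8, 10, 13, 14

Visit 9; enqueue 1, 5, 11, 12, 15 → queue [1, 5, 11, 12, 15]
Visit 1; enqueue 0, 3 → queue [5, 11, 12, 15, 0, 3]
Visit 5; enqueue 4, 6, 7 → queue [11, 12, 15, 0, 3, 4, 6, 7]
Visit 11; enqueue 2, 8 → queue [12, 15, 0, 3, 4, 6, 7, 2, 8]
Visit 12; enqueue 10 → queue [15, 0, 3, 4, 6, 7, 2, 8, 10]
Visit 15 → queue [0, 3, 4, 6, 7, 2, 8, 10]
Visit 0; enqueue 13 → queue [3, 4, 6, 7, 2, 8, 10, 13]
Visit 3 → queue [4, 6, 7, 2, 8, 10, 13]
Visit 4 → queue [6, 7, 2, 8, 10, 13]
Visit 6; enqueue 14 → queue [7, 2, 8, 10, 13, 14]
Visit 7 → queue [2, 8, 10, 13, 14]
Visit 2 → queue [8, 10, 13, 14]
Visit 8 → queue [10, 13, 14]
Visit 10 → queue [13, 14]
Visit 13 → queue [14]
Visit 14 → queue []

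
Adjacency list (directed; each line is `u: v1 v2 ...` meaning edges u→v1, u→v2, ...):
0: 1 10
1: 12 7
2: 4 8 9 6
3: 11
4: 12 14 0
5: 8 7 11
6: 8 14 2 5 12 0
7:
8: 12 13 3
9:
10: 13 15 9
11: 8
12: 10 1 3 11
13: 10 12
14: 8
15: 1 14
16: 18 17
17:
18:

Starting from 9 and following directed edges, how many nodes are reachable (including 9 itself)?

1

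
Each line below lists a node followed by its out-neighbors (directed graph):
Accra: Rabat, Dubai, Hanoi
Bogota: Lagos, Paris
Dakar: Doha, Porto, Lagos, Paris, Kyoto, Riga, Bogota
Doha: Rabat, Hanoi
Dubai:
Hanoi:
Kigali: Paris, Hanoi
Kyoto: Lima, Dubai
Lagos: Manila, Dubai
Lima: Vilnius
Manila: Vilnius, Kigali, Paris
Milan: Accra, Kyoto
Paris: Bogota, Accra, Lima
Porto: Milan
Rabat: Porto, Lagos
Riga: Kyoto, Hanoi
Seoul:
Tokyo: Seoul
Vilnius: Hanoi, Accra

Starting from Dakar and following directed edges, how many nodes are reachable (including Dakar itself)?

17

BFS from Dakar visits: Dakar, Riga, Porto, Paris, Lagos, Kyoto, Doha, Bogota, Hanoi, Milan, Lima, Accra, Manila, Dubai, Rabat, Vilnius, Kigali
Reachable nodes: 17 of 19 total.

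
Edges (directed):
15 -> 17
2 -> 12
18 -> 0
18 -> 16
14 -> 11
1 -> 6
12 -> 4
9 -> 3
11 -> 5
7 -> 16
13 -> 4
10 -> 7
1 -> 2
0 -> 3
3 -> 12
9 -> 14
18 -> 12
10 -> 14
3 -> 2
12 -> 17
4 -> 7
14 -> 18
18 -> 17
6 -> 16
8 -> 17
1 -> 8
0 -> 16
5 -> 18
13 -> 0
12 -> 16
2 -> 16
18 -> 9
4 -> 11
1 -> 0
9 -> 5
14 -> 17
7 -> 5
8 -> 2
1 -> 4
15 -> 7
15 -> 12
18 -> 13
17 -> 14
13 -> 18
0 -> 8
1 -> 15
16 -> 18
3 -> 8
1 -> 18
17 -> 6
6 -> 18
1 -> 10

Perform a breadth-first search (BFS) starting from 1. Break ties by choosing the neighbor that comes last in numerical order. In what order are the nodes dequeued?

Visit 1; enqueue 18, 15, 10, 8, 6, 4, 2, 0 → queue [18, 15, 10, 8, 6, 4, 2, 0]
Visit 18; enqueue 17, 16, 13, 12, 9 → queue [15, 10, 8, 6, 4, 2, 0, 17, 16, 13, 12, 9]
Visit 15; enqueue 7 → queue [10, 8, 6, 4, 2, 0, 17, 16, 13, 12, 9, 7]
Visit 10; enqueue 14 → queue [8, 6, 4, 2, 0, 17, 16, 13, 12, 9, 7, 14]
Visit 8 → queue [6, 4, 2, 0, 17, 16, 13, 12, 9, 7, 14]
Visit 6 → queue [4, 2, 0, 17, 16, 13, 12, 9, 7, 14]
Visit 4; enqueue 11 → queue [2, 0, 17, 16, 13, 12, 9, 7, 14, 11]
Visit 2 → queue [0, 17, 16, 13, 12, 9, 7, 14, 11]
Visit 0; enqueue 3 → queue [17, 16, 13, 12, 9, 7, 14, 11, 3]
Visit 17 → queue [16, 13, 12, 9, 7, 14, 11, 3]
Visit 16 → queue [13, 12, 9, 7, 14, 11, 3]
Visit 13 → queue [12, 9, 7, 14, 11, 3]
Visit 12 → queue [9, 7, 14, 11, 3]
Visit 9; enqueue 5 → queue [7, 14, 11, 3, 5]
Visit 7 → queue [14, 11, 3, 5]
Visit 14 → queue [11, 3, 5]
Visit 11 → queue [3, 5]
Visit 3 → queue [5]
Visit 5 → queue []

1 → 18 → 15 → 10 → 8 → 6 → 4 → 2 → 0 → 17 → 16 → 13 → 12 → 9 → 7 → 14 → 11 → 3 → 5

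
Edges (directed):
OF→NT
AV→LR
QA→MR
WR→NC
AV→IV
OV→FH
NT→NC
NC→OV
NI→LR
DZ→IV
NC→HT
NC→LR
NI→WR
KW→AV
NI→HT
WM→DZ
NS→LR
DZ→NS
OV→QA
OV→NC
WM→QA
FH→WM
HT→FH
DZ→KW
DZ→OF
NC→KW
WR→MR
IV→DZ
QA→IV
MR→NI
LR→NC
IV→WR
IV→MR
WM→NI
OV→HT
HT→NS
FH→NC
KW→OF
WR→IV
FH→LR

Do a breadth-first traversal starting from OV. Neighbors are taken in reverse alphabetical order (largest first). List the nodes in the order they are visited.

OV → QA → NC → HT → FH → MR → IV → LR → KW → NS → WM → NI → WR → DZ → OF → AV → NT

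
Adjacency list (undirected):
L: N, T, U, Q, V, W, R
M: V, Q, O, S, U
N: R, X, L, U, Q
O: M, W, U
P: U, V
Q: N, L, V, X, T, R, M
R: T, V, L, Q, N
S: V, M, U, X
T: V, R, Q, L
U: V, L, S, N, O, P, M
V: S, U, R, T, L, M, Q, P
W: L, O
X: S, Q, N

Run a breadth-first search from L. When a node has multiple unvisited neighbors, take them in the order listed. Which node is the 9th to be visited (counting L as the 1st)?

X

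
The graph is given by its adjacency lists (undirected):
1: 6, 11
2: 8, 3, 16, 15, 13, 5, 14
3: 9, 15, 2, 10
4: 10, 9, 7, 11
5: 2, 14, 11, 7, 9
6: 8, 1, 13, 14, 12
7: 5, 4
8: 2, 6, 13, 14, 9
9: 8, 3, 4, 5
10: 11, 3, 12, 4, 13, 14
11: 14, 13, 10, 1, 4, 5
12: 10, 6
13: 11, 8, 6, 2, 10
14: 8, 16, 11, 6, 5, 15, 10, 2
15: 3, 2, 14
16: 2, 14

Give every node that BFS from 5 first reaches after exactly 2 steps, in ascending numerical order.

1, 3, 4, 6, 8, 10, 13, 15, 16

Level 0: 5
Level 1: 2, 7, 9, 11, 14
Level 2: 1, 3, 4, 6, 8, 10, 13, 15, 16
Level 3: 12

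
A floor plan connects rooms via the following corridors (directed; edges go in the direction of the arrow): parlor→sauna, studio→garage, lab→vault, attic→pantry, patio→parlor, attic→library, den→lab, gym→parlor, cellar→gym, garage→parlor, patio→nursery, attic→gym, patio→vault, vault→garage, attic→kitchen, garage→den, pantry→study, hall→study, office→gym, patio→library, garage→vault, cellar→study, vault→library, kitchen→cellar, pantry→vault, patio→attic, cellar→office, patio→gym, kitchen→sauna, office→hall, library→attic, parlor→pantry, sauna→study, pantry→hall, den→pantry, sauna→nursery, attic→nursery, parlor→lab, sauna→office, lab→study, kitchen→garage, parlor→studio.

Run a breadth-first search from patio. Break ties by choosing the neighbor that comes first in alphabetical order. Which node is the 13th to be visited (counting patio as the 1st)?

Visit patio; enqueue attic, gym, library, nursery, parlor, vault → queue [attic, gym, library, nursery, parlor, vault]
Visit attic; enqueue kitchen, pantry → queue [gym, library, nursery, parlor, vault, kitchen, pantry]
Visit gym → queue [library, nursery, parlor, vault, kitchen, pantry]
Visit library → queue [nursery, parlor, vault, kitchen, pantry]
Visit nursery → queue [parlor, vault, kitchen, pantry]
Visit parlor; enqueue lab, sauna, studio → queue [vault, kitchen, pantry, lab, sauna, studio]
Visit vault; enqueue garage → queue [kitchen, pantry, lab, sauna, studio, garage]
Visit kitchen; enqueue cellar → queue [pantry, lab, sauna, studio, garage, cellar]
Visit pantry; enqueue hall, study → queue [lab, sauna, studio, garage, cellar, hall, study]
Visit lab → queue [sauna, studio, garage, cellar, hall, study]
Visit sauna; enqueue office → queue [studio, garage, cellar, hall, study, office]
Visit studio → queue [garage, cellar, hall, study, office]
Visit garage; enqueue den → queue [cellar, hall, study, office, den]
Visit cellar → queue [hall, study, office, den]
Visit hall → queue [study, office, den]
Visit study → queue [office, den]
Visit office → queue [den]
Visit den → queue []

Visit order: patio, attic, gym, library, nursery, parlor, vault, kitchen, pantry, lab, sauna, studio, garage, cellar, hall, study, office, den

garage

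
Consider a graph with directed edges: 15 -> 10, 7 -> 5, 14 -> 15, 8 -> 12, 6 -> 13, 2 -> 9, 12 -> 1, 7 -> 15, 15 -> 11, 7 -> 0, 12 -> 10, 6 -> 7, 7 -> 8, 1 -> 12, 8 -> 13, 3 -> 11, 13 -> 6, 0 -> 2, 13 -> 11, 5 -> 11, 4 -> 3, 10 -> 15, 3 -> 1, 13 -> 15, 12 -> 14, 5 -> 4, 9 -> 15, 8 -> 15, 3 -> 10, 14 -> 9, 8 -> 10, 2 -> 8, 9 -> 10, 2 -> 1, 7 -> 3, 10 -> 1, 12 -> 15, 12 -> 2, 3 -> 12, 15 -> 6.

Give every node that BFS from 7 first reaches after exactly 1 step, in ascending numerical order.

0, 3, 5, 8, 15

Level 0: 7
Level 1: 0, 3, 5, 8, 15
Level 2: 1, 2, 4, 6, 10, 11, 12, 13
Level 3: 9, 14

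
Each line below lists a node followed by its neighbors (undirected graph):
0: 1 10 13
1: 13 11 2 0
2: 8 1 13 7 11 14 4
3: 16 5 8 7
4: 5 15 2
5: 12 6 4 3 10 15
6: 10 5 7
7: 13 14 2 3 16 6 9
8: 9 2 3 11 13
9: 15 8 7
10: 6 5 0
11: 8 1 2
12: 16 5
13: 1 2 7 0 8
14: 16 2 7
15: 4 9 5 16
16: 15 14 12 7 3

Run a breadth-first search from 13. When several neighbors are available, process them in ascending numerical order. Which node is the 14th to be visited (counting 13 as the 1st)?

Visit 13; enqueue 0, 1, 2, 7, 8 → queue [0, 1, 2, 7, 8]
Visit 0; enqueue 10 → queue [1, 2, 7, 8, 10]
Visit 1; enqueue 11 → queue [2, 7, 8, 10, 11]
Visit 2; enqueue 4, 14 → queue [7, 8, 10, 11, 4, 14]
Visit 7; enqueue 3, 6, 9, 16 → queue [8, 10, 11, 4, 14, 3, 6, 9, 16]
Visit 8 → queue [10, 11, 4, 14, 3, 6, 9, 16]
Visit 10; enqueue 5 → queue [11, 4, 14, 3, 6, 9, 16, 5]
Visit 11 → queue [4, 14, 3, 6, 9, 16, 5]
Visit 4; enqueue 15 → queue [14, 3, 6, 9, 16, 5, 15]
Visit 14 → queue [3, 6, 9, 16, 5, 15]
Visit 3 → queue [6, 9, 16, 5, 15]
Visit 6 → queue [9, 16, 5, 15]
Visit 9 → queue [16, 5, 15]
Visit 16; enqueue 12 → queue [5, 15, 12]
Visit 5 → queue [15, 12]
Visit 15 → queue [12]
Visit 12 → queue []

Visit order: 13, 0, 1, 2, 7, 8, 10, 11, 4, 14, 3, 6, 9, 16, 5, 15, 12

16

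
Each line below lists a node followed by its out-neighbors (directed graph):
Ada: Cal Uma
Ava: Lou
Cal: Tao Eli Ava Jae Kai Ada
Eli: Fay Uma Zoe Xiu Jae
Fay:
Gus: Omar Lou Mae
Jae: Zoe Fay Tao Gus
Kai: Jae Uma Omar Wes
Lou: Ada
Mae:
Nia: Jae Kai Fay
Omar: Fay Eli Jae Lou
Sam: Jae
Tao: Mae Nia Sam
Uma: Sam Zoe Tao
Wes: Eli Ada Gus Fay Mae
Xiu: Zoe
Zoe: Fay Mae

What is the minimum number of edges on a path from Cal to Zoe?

Level 0: Cal
Level 1: Ada, Ava, Eli, Jae, Kai, Tao
Level 2: Fay, Gus, Lou, Mae, Nia, Omar, Sam, Uma, Wes, Xiu, Zoe
Zoe first appears at level 2.

2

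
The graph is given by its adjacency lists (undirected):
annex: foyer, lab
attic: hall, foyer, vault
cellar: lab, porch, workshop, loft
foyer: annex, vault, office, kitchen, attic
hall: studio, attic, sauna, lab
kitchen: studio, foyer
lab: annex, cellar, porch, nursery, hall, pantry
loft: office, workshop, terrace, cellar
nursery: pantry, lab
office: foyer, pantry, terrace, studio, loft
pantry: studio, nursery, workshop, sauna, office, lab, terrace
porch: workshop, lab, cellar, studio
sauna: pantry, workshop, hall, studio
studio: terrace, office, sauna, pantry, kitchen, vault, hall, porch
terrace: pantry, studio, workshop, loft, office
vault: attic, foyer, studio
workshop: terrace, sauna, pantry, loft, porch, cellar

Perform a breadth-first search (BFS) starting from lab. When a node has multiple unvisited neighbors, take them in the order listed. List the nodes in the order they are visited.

lab -> annex -> cellar -> porch -> nursery -> hall -> pantry -> foyer -> workshop -> loft -> studio -> attic -> sauna -> office -> terrace -> vault -> kitchen

Visit lab; enqueue annex, cellar, porch, nursery, hall, pantry → queue [annex, cellar, porch, nursery, hall, pantry]
Visit annex; enqueue foyer → queue [cellar, porch, nursery, hall, pantry, foyer]
Visit cellar; enqueue workshop, loft → queue [porch, nursery, hall, pantry, foyer, workshop, loft]
Visit porch; enqueue studio → queue [nursery, hall, pantry, foyer, workshop, loft, studio]
Visit nursery → queue [hall, pantry, foyer, workshop, loft, studio]
Visit hall; enqueue attic, sauna → queue [pantry, foyer, workshop, loft, studio, attic, sauna]
Visit pantry; enqueue office, terrace → queue [foyer, workshop, loft, studio, attic, sauna, office, terrace]
Visit foyer; enqueue vault, kitchen → queue [workshop, loft, studio, attic, sauna, office, terrace, vault, kitchen]
Visit workshop → queue [loft, studio, attic, sauna, office, terrace, vault, kitchen]
Visit loft → queue [studio, attic, sauna, office, terrace, vault, kitchen]
Visit studio → queue [attic, sauna, office, terrace, vault, kitchen]
Visit attic → queue [sauna, office, terrace, vault, kitchen]
Visit sauna → queue [office, terrace, vault, kitchen]
Visit office → queue [terrace, vault, kitchen]
Visit terrace → queue [vault, kitchen]
Visit vault → queue [kitchen]
Visit kitchen → queue []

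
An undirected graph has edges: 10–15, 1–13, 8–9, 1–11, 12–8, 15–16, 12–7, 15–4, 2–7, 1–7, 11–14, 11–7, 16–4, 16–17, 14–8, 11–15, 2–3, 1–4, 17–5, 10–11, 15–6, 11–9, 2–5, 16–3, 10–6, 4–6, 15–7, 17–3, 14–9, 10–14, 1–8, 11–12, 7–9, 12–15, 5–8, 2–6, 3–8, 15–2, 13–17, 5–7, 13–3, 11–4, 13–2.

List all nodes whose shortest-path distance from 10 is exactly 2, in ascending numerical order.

1, 2, 4, 7, 8, 9, 12, 16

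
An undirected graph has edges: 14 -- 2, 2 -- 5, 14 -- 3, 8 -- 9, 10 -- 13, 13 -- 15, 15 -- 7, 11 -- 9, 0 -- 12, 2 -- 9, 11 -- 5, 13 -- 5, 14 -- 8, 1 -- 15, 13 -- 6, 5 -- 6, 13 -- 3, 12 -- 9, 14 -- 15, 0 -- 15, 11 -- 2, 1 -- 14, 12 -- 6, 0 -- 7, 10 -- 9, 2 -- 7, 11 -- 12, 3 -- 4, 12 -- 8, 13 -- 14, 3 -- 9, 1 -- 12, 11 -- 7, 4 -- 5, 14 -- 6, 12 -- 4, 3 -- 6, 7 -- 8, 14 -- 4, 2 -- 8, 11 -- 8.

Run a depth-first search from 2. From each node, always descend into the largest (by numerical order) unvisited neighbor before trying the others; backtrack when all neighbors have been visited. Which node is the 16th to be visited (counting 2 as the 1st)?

Visit 2
2 → 14
14 → 15
15 → 13
13 → 10
10 → 9
9 → 12
12 → 11
11 → 8
8 → 7
7 → 0
11 → 5
5 → 6
6 → 3
3 → 4
12 → 1

Visit order: 2, 14, 15, 13, 10, 9, 12, 11, 8, 7, 0, 5, 6, 3, 4, 1

1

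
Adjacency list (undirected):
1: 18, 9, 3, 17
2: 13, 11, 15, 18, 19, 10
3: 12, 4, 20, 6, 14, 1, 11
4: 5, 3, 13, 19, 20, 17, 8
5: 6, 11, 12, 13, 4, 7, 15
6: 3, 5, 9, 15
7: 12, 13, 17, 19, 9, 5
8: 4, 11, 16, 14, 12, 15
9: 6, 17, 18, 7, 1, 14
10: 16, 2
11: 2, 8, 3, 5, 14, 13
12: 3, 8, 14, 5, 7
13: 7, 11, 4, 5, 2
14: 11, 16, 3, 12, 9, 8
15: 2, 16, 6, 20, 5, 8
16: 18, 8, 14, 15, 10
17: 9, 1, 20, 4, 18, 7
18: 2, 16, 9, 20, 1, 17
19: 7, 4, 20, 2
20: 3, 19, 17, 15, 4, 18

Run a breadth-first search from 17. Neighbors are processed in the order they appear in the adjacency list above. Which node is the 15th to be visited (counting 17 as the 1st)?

8

Visit 17; enqueue 9, 1, 20, 4, 18, 7 → queue [9, 1, 20, 4, 18, 7]
Visit 9; enqueue 6, 14 → queue [1, 20, 4, 18, 7, 6, 14]
Visit 1; enqueue 3 → queue [20, 4, 18, 7, 6, 14, 3]
Visit 20; enqueue 19, 15 → queue [4, 18, 7, 6, 14, 3, 19, 15]
Visit 4; enqueue 5, 13, 8 → queue [18, 7, 6, 14, 3, 19, 15, 5, 13, 8]
Visit 18; enqueue 2, 16 → queue [7, 6, 14, 3, 19, 15, 5, 13, 8, 2, 16]
Visit 7; enqueue 12 → queue [6, 14, 3, 19, 15, 5, 13, 8, 2, 16, 12]
Visit 6 → queue [14, 3, 19, 15, 5, 13, 8, 2, 16, 12]
Visit 14; enqueue 11 → queue [3, 19, 15, 5, 13, 8, 2, 16, 12, 11]
Visit 3 → queue [19, 15, 5, 13, 8, 2, 16, 12, 11]
Visit 19 → queue [15, 5, 13, 8, 2, 16, 12, 11]
Visit 15 → queue [5, 13, 8, 2, 16, 12, 11]
Visit 5 → queue [13, 8, 2, 16, 12, 11]
Visit 13 → queue [8, 2, 16, 12, 11]
Visit 8 → queue [2, 16, 12, 11]
Visit 2; enqueue 10 → queue [16, 12, 11, 10]
Visit 16 → queue [12, 11, 10]
Visit 12 → queue [11, 10]
Visit 11 → queue [10]
Visit 10 → queue []

Visit order: 17, 9, 1, 20, 4, 18, 7, 6, 14, 3, 19, 15, 5, 13, 8, 2, 16, 12, 11, 10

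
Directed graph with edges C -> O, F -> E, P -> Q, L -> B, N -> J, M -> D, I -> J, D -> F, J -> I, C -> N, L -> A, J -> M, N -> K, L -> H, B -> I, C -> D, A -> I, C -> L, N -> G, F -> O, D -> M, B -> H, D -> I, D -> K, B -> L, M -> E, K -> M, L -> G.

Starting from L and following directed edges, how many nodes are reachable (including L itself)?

13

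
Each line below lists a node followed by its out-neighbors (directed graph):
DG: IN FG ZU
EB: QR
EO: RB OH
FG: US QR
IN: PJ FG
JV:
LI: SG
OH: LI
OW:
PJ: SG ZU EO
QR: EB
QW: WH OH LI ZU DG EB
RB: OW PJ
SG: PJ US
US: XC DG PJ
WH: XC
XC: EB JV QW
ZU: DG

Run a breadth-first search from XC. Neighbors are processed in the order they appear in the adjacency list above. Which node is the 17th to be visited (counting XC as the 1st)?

RB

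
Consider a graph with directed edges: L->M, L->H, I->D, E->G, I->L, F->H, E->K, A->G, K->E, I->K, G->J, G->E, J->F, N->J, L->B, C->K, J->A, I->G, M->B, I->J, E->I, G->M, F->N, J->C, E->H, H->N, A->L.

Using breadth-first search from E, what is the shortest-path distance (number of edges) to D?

Level 0: E
Level 1: G, H, I, K
Level 2: D, J, L, M, N
Level 3: A, B, C, F
D first appears at level 2.

2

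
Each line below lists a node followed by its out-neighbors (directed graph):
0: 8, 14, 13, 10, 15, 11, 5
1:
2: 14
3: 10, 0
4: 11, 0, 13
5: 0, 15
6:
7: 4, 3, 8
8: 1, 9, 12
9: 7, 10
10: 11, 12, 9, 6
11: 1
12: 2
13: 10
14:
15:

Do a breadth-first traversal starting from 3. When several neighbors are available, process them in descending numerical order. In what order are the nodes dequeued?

Visit 3; enqueue 10, 0 → queue [10, 0]
Visit 10; enqueue 12, 11, 9, 6 → queue [0, 12, 11, 9, 6]
Visit 0; enqueue 15, 14, 13, 8, 5 → queue [12, 11, 9, 6, 15, 14, 13, 8, 5]
Visit 12; enqueue 2 → queue [11, 9, 6, 15, 14, 13, 8, 5, 2]
Visit 11; enqueue 1 → queue [9, 6, 15, 14, 13, 8, 5, 2, 1]
Visit 9; enqueue 7 → queue [6, 15, 14, 13, 8, 5, 2, 1, 7]
Visit 6 → queue [15, 14, 13, 8, 5, 2, 1, 7]
Visit 15 → queue [14, 13, 8, 5, 2, 1, 7]
Visit 14 → queue [13, 8, 5, 2, 1, 7]
Visit 13 → queue [8, 5, 2, 1, 7]
Visit 8 → queue [5, 2, 1, 7]
Visit 5 → queue [2, 1, 7]
Visit 2 → queue [1, 7]
Visit 1 → queue [7]
Visit 7; enqueue 4 → queue [4]
Visit 4 → queue []

3 → 10 → 0 → 12 → 11 → 9 → 6 → 15 → 14 → 13 → 8 → 5 → 2 → 1 → 7 → 4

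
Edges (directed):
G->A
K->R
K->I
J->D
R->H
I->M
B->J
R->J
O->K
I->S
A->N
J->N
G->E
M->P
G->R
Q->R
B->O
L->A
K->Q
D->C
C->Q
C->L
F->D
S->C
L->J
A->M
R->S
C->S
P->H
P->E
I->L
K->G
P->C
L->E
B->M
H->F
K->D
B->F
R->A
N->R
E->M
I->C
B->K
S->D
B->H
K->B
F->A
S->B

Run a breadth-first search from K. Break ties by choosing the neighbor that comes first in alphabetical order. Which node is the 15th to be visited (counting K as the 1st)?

Visit K; enqueue B, D, G, I, Q, R → queue [B, D, G, I, Q, R]
Visit B; enqueue F, H, J, M, O → queue [D, G, I, Q, R, F, H, J, M, O]
Visit D; enqueue C → queue [G, I, Q, R, F, H, J, M, O, C]
Visit G; enqueue A, E → queue [I, Q, R, F, H, J, M, O, C, A, E]
Visit I; enqueue L, S → queue [Q, R, F, H, J, M, O, C, A, E, L, S]
Visit Q → queue [R, F, H, J, M, O, C, A, E, L, S]
Visit R → queue [F, H, J, M, O, C, A, E, L, S]
Visit F → queue [H, J, M, O, C, A, E, L, S]
Visit H → queue [J, M, O, C, A, E, L, S]
Visit J; enqueue N → queue [M, O, C, A, E, L, S, N]
Visit M; enqueue P → queue [O, C, A, E, L, S, N, P]
Visit O → queue [C, A, E, L, S, N, P]
Visit C → queue [A, E, L, S, N, P]
Visit A → queue [E, L, S, N, P]
Visit E → queue [L, S, N, P]
Visit L → queue [S, N, P]
Visit S → queue [N, P]
Visit N → queue [P]
Visit P → queue []

Visit order: K, B, D, G, I, Q, R, F, H, J, M, O, C, A, E, L, S, N, P

E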